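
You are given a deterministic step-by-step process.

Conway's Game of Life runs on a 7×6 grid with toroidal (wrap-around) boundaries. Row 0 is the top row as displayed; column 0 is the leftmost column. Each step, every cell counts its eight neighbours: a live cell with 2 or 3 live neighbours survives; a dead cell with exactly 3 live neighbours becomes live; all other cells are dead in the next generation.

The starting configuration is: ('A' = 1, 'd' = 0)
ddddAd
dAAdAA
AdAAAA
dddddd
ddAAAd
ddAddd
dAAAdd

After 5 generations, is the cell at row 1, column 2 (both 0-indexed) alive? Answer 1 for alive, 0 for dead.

1

t=0: ddddAd
dAAdAA
AdAAAA
dddddd
ddAAAd
ddAddd
dAAAdd
t=1: AdddAA
dAAddd
AdAddd
dAdddd
ddAAdd
ddddAd
dAAAdd
t=2: AdddAA
ddAAdd
AdAddd
dAdAdd
ddAAdd
dAddAd
AAAAdd
t=3: AdddAA
AdAAAd
dddddd
dAdAdd
dAdAAd
AdddAd
ddAAdd
t=4: Addddd
AAdAAd
dAddAd
dddAAd
AAdAAA
dAddAA
AAdAdd
t=5: dddAAd
AAAAAd
AAdddd
dAdddd
dAdddd
dddddd
dAAdAd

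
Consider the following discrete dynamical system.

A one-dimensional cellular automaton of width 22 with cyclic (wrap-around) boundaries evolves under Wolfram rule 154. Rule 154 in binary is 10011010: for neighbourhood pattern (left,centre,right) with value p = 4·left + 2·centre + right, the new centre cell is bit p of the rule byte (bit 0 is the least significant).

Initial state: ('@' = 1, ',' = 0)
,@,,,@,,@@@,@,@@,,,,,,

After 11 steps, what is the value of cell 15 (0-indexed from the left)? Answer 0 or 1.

0) ,@,,,@,,@@@,@,@@,,,,,,
1) @,@,@,@@@@,,,,@,@,,,,,
2) ,,,,,,@@@,@,,@,,,@,,,@
3) @,,,,@@@,,,@@,@,@,@,@,
4) ,@,,@@@,@,@@,,,,,,,,,,
5) @,@@@@,,,,@,@,,,,,,,,,
6) ,,@@@,@,,@,,,@,,,,,,,@
7) @@@@,,,@@,@,@,@,,,,,@,
8) @@@,@,@@,,,,,,,@,,,@,,
9) @@,,,,@,@,,,,,@,@,@,@@
10) @,@,,@,,,@,,,@,,,,,,@@
11) ,,,@@,@,@,@,@,@,,,,@@@

0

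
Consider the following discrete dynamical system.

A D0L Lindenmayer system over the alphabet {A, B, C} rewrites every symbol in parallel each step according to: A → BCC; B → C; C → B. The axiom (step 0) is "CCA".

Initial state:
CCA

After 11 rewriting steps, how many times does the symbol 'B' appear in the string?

3

[0] CCA
[1] BBBCC
[2] CCCBB
[3] BBBCC
[4] CCCBB
[5] BBBCC
[6] CCCBB
[7] BBBCC
[8] CCCBB
[9] BBBCC
[10] CCCBB
[11] BBBCC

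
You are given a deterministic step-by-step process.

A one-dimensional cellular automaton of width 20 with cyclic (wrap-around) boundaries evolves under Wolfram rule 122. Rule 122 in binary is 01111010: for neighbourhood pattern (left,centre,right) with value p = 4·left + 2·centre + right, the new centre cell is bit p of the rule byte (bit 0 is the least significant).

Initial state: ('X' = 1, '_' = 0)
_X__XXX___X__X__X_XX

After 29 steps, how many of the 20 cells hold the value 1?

gen 0: _X__XXX___X__X__X_XX
gen 1: X_XXX_XX_X_XX_XX_XXX
gen 2: XXX_XXXXX_XXXXXXXX__
gen 3: X_XXX___XXX______XXX
gen 4: XXX_XX_XX_XX____XX__
gen 5: X_XXXXXXXXXXX__XXXXX
gen 6: XXX_________XXXX____
gen 7: X_XX_______XX__XX__X
gen 8: XXXXX_____XXXXXXXXXX
gen 9: ____XX___XX_________
gen 10: ___XXXX_XXXX________
gen 11: __XX__XXX__XX_______
gen 12: _XXXXXX_XXXXXX______
gen 13: XX____XXX____XX_____
gen 14: XXX__XX_XX__XXXX___X
gen 15: __XXXXXXXXXXX__XX_XX
gen 16: XXX_________XXXXXXXX
gen 17: __XX_______XX_______
gen 18: _XXXX_____XXXX______
gen 19: XX__XX___XX__XX_____
gen 20: XXXXXXX_XXXXXXXX___X
gen 21: ______XXX______XX_XX
gen 22: X____XX_XX____XXXXXX
gen 23: XX__XXXXXXX__XX_____
gen 24: XXXXX_____XXXXXX___X
gen 25: ____XX___XX____XX_XX
gen 26: X__XXXX_XXXX__XXXXXX
gen 27: XXXX__XXX__XXXX_____
gen 28: X__XXXX_XXXX__XX___X
gen 29: XXXX__XXX__XXXXXX_XX

15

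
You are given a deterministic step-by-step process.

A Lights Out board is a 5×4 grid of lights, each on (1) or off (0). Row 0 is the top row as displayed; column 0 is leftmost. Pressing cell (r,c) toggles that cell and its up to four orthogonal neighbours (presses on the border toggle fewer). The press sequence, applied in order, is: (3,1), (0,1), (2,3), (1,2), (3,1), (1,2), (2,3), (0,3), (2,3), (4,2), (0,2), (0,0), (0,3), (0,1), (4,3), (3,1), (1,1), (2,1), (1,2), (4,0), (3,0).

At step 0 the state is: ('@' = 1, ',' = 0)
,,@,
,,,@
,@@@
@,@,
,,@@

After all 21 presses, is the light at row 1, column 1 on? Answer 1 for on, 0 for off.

0) ,,@,
,,,@
,@@@
@,@,
,,@@
1) ,,@,
,,,@
,,@@
,@,,
,@@@
2) @@,,
,@,@
,,@@
,@,,
,@@@
3) @@,,
,@,,
,,,,
,@,@
,@@@
4) @@@,
,,@@
,,@,
,@,@
,@@@
5) @@@,
,,@@
,@@,
@,@@
,,@@
6) @@,,
,@,,
,@,,
@,@@
,,@@
7) @@,,
,@,@
,@@@
@,@,
,,@@
8) @@@@
,@,,
,@@@
@,@,
,,@@
9) @@@@
,@,@
,@,,
@,@@
,,@@
10) @@@@
,@,@
,@,,
@,,@
,@,,
11) @,,,
,@@@
,@,,
@,,@
,@,,
12) ,@,,
@@@@
,@,,
@,,@
,@,,
13) ,@@@
@@@,
,@,,
@,,@
,@,,
14) @,,@
@,@,
,@,,
@,,@
,@,,
15) @,,@
@,@,
,@,,
@,,,
,@@@
16) @,,@
@,@,
,,,,
,@@,
,,@@
17) @@,@
,@,,
,@,,
,@@,
,,@@
18) @@,@
,,,,
@,@,
,,@,
,,@@
19) @@@@
,@@@
@,,,
,,@,
,,@@
20) @@@@
,@@@
@,,,
@,@,
@@@@
21) @@@@
,@@@
,,,,
,@@,
,@@@

1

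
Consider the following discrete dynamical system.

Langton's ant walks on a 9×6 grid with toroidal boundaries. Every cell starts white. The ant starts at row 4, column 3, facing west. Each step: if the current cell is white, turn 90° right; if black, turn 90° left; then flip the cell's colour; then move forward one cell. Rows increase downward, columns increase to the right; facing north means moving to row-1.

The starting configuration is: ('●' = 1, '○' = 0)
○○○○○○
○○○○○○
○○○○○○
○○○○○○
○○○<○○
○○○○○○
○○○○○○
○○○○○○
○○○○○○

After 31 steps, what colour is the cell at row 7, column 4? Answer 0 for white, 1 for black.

1

step 0: ○○○○○○
○○○○○○
○○○○○○
○○○○○○
○○○<○○
○○○○○○
○○○○○○
○○○○○○
○○○○○○
step 1: ○○○○○○
○○○○○○
○○○○○○
○○○^○○
○○○●○○
○○○○○○
○○○○○○
○○○○○○
○○○○○○
step 2: ○○○○○○
○○○○○○
○○○○○○
○○○●>○
○○○●○○
○○○○○○
○○○○○○
○○○○○○
○○○○○○
step 3: ○○○○○○
○○○○○○
○○○○○○
○○○●●○
○○○●v○
○○○○○○
○○○○○○
○○○○○○
○○○○○○
step 4: ○○○○○○
○○○○○○
○○○○○○
○○○●●○
○○○<●○
○○○○○○
○○○○○○
○○○○○○
○○○○○○
step 5: ○○○○○○
○○○○○○
○○○○○○
○○○●●○
○○○○●○
○○○v○○
○○○○○○
○○○○○○
○○○○○○
step 6: ○○○○○○
○○○○○○
○○○○○○
○○○●●○
○○○○●○
○○<●○○
○○○○○○
○○○○○○
○○○○○○
step 7: ○○○○○○
○○○○○○
○○○○○○
○○○●●○
○○^○●○
○○●●○○
○○○○○○
○○○○○○
○○○○○○
step 8: ○○○○○○
○○○○○○
○○○○○○
○○○●●○
○○●>●○
○○●●○○
○○○○○○
○○○○○○
○○○○○○
step 9: ○○○○○○
○○○○○○
○○○○○○
○○○●●○
○○●●●○
○○●v○○
○○○○○○
○○○○○○
○○○○○○
step 10: ○○○○○○
○○○○○○
○○○○○○
○○○●●○
○○●●●○
○○●○>○
○○○○○○
○○○○○○
○○○○○○
step 11: ○○○○○○
○○○○○○
○○○○○○
○○○●●○
○○●●●○
○○●○●○
○○○○v○
○○○○○○
○○○○○○
step 12: ○○○○○○
○○○○○○
○○○○○○
○○○●●○
○○●●●○
○○●○●○
○○○<●○
○○○○○○
○○○○○○
step 13: ○○○○○○
○○○○○○
○○○○○○
○○○●●○
○○●●●○
○○●^●○
○○○●●○
○○○○○○
○○○○○○
step 14: ○○○○○○
○○○○○○
○○○○○○
○○○●●○
○○●●●○
○○●●>○
○○○●●○
○○○○○○
○○○○○○
step 15: ○○○○○○
○○○○○○
○○○○○○
○○○●●○
○○●●^○
○○●●○○
○○○●●○
○○○○○○
○○○○○○
step 16: ○○○○○○
○○○○○○
○○○○○○
○○○●●○
○○●<○○
○○●●○○
○○○●●○
○○○○○○
○○○○○○
step 17: ○○○○○○
○○○○○○
○○○○○○
○○○●●○
○○●○○○
○○●v○○
○○○●●○
○○○○○○
○○○○○○
step 18: ○○○○○○
○○○○○○
○○○○○○
○○○●●○
○○●○○○
○○●○>○
○○○●●○
○○○○○○
○○○○○○
step 19: ○○○○○○
○○○○○○
○○○○○○
○○○●●○
○○●○○○
○○●○●○
○○○●v○
○○○○○○
○○○○○○
step 20: ○○○○○○
○○○○○○
○○○○○○
○○○●●○
○○●○○○
○○●○●○
○○○●○>
○○○○○○
○○○○○○
step 21: ○○○○○○
○○○○○○
○○○○○○
○○○●●○
○○●○○○
○○●○●○
○○○●○●
○○○○○v
○○○○○○
step 22: ○○○○○○
○○○○○○
○○○○○○
○○○●●○
○○●○○○
○○●○●○
○○○●○●
○○○○<●
○○○○○○
step 23: ○○○○○○
○○○○○○
○○○○○○
○○○●●○
○○●○○○
○○●○●○
○○○●^●
○○○○●●
○○○○○○
step 24: ○○○○○○
○○○○○○
○○○○○○
○○○●●○
○○●○○○
○○●○●○
○○○●●>
○○○○●●
○○○○○○
step 25: ○○○○○○
○○○○○○
○○○○○○
○○○●●○
○○●○○○
○○●○●^
○○○●●○
○○○○●●
○○○○○○
step 26: ○○○○○○
○○○○○○
○○○○○○
○○○●●○
○○●○○○
>○●○●●
○○○●●○
○○○○●●
○○○○○○
step 27: ○○○○○○
○○○○○○
○○○○○○
○○○●●○
○○●○○○
●○●○●●
v○○●●○
○○○○●●
○○○○○○
step 28: ○○○○○○
○○○○○○
○○○○○○
○○○●●○
○○●○○○
●○●○●●
●○○●●<
○○○○●●
○○○○○○
step 29: ○○○○○○
○○○○○○
○○○○○○
○○○●●○
○○●○○○
●○●○●^
●○○●●●
○○○○●●
○○○○○○
step 30: ○○○○○○
○○○○○○
○○○○○○
○○○●●○
○○●○○○
●○●○<○
●○○●●●
○○○○●●
○○○○○○
step 31: ○○○○○○
○○○○○○
○○○○○○
○○○●●○
○○●○○○
●○●○○○
●○○●v●
○○○○●●
○○○○○○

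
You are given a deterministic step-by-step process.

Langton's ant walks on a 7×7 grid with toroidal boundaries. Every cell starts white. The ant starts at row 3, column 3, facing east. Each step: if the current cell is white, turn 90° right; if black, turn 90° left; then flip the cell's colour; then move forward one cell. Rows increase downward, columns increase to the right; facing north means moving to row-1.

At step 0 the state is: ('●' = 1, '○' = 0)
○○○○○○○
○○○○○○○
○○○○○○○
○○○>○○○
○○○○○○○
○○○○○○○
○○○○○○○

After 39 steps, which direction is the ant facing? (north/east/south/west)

south

t=0: ○○○○○○○
○○○○○○○
○○○○○○○
○○○>○○○
○○○○○○○
○○○○○○○
○○○○○○○
t=1: ○○○○○○○
○○○○○○○
○○○○○○○
○○○●○○○
○○○v○○○
○○○○○○○
○○○○○○○
t=2: ○○○○○○○
○○○○○○○
○○○○○○○
○○○●○○○
○○<●○○○
○○○○○○○
○○○○○○○
t=3: ○○○○○○○
○○○○○○○
○○○○○○○
○○^●○○○
○○●●○○○
○○○○○○○
○○○○○○○
t=4: ○○○○○○○
○○○○○○○
○○○○○○○
○○●>○○○
○○●●○○○
○○○○○○○
○○○○○○○
t=5: ○○○○○○○
○○○○○○○
○○○^○○○
○○●○○○○
○○●●○○○
○○○○○○○
○○○○○○○
t=6: ○○○○○○○
○○○○○○○
○○○●>○○
○○●○○○○
○○●●○○○
○○○○○○○
○○○○○○○
t=7: ○○○○○○○
○○○○○○○
○○○●●○○
○○●○v○○
○○●●○○○
○○○○○○○
○○○○○○○
t=8: ○○○○○○○
○○○○○○○
○○○●●○○
○○●<●○○
○○●●○○○
○○○○○○○
○○○○○○○
t=9: ○○○○○○○
○○○○○○○
○○○^●○○
○○●●●○○
○○●●○○○
○○○○○○○
○○○○○○○
t=10: ○○○○○○○
○○○○○○○
○○<○●○○
○○●●●○○
○○●●○○○
○○○○○○○
○○○○○○○
t=11: ○○○○○○○
○○^○○○○
○○●○●○○
○○●●●○○
○○●●○○○
○○○○○○○
○○○○○○○
t=12: ○○○○○○○
○○●>○○○
○○●○●○○
○○●●●○○
○○●●○○○
○○○○○○○
○○○○○○○
t=13: ○○○○○○○
○○●●○○○
○○●v●○○
○○●●●○○
○○●●○○○
○○○○○○○
○○○○○○○
t=14: ○○○○○○○
○○●●○○○
○○<●●○○
○○●●●○○
○○●●○○○
○○○○○○○
○○○○○○○
t=15: ○○○○○○○
○○●●○○○
○○○●●○○
○○v●●○○
○○●●○○○
○○○○○○○
○○○○○○○
t=16: ○○○○○○○
○○●●○○○
○○○●●○○
○○○>●○○
○○●●○○○
○○○○○○○
○○○○○○○
t=17: ○○○○○○○
○○●●○○○
○○○^●○○
○○○○●○○
○○●●○○○
○○○○○○○
○○○○○○○
t=18: ○○○○○○○
○○●●○○○
○○<○●○○
○○○○●○○
○○●●○○○
○○○○○○○
○○○○○○○
t=19: ○○○○○○○
○○^●○○○
○○●○●○○
○○○○●○○
○○●●○○○
○○○○○○○
○○○○○○○
t=20: ○○○○○○○
○<○●○○○
○○●○●○○
○○○○●○○
○○●●○○○
○○○○○○○
○○○○○○○
t=21: ○^○○○○○
○●○●○○○
○○●○●○○
○○○○●○○
○○●●○○○
○○○○○○○
○○○○○○○
t=22: ○●>○○○○
○●○●○○○
○○●○●○○
○○○○●○○
○○●●○○○
○○○○○○○
○○○○○○○
t=23: ○●●○○○○
○●v●○○○
○○●○●○○
○○○○●○○
○○●●○○○
○○○○○○○
○○○○○○○
t=24: ○●●○○○○
○<●●○○○
○○●○●○○
○○○○●○○
○○●●○○○
○○○○○○○
○○○○○○○
t=25: ○●●○○○○
○○●●○○○
○v●○●○○
○○○○●○○
○○●●○○○
○○○○○○○
○○○○○○○
t=26: ○●●○○○○
○○●●○○○
<●●○●○○
○○○○●○○
○○●●○○○
○○○○○○○
○○○○○○○
t=27: ○●●○○○○
^○●●○○○
●●●○●○○
○○○○●○○
○○●●○○○
○○○○○○○
○○○○○○○
t=28: ○●●○○○○
●>●●○○○
●●●○●○○
○○○○●○○
○○●●○○○
○○○○○○○
○○○○○○○
t=29: ○●●○○○○
●●●●○○○
●v●○●○○
○○○○●○○
○○●●○○○
○○○○○○○
○○○○○○○
t=30: ○●●○○○○
●●●●○○○
●○>○●○○
○○○○●○○
○○●●○○○
○○○○○○○
○○○○○○○
t=31: ○●●○○○○
●●^●○○○
●○○○●○○
○○○○●○○
○○●●○○○
○○○○○○○
○○○○○○○
t=32: ○●●○○○○
●<○●○○○
●○○○●○○
○○○○●○○
○○●●○○○
○○○○○○○
○○○○○○○
t=33: ○●●○○○○
●○○●○○○
●v○○●○○
○○○○●○○
○○●●○○○
○○○○○○○
○○○○○○○
t=34: ○●●○○○○
●○○●○○○
<●○○●○○
○○○○●○○
○○●●○○○
○○○○○○○
○○○○○○○
t=35: ○●●○○○○
●○○●○○○
○●○○●○○
v○○○●○○
○○●●○○○
○○○○○○○
○○○○○○○
t=36: ○●●○○○○
●○○●○○○
○●○○●○○
●○○○●○<
○○●●○○○
○○○○○○○
○○○○○○○
t=37: ○●●○○○○
●○○●○○○
○●○○●○^
●○○○●○●
○○●●○○○
○○○○○○○
○○○○○○○
t=38: ○●●○○○○
●○○●○○○
>●○○●○●
●○○○●○●
○○●●○○○
○○○○○○○
○○○○○○○
t=39: ○●●○○○○
●○○●○○○
●●○○●○●
v○○○●○●
○○●●○○○
○○○○○○○
○○○○○○○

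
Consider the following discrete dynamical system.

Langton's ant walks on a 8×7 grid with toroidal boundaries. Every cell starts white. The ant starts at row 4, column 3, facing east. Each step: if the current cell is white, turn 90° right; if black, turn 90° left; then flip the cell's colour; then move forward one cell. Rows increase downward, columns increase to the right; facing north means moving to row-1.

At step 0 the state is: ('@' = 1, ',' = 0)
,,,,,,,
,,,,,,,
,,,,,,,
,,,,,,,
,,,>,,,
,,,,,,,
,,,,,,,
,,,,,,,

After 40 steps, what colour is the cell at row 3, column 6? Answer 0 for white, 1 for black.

1

[0] ,,,,,,,
,,,,,,,
,,,,,,,
,,,,,,,
,,,>,,,
,,,,,,,
,,,,,,,
,,,,,,,
[1] ,,,,,,,
,,,,,,,
,,,,,,,
,,,,,,,
,,,@,,,
,,,v,,,
,,,,,,,
,,,,,,,
[2] ,,,,,,,
,,,,,,,
,,,,,,,
,,,,,,,
,,,@,,,
,,<@,,,
,,,,,,,
,,,,,,,
[3] ,,,,,,,
,,,,,,,
,,,,,,,
,,,,,,,
,,^@,,,
,,@@,,,
,,,,,,,
,,,,,,,
[4] ,,,,,,,
,,,,,,,
,,,,,,,
,,,,,,,
,,@>,,,
,,@@,,,
,,,,,,,
,,,,,,,
[5] ,,,,,,,
,,,,,,,
,,,,,,,
,,,^,,,
,,@,,,,
,,@@,,,
,,,,,,,
,,,,,,,
[6] ,,,,,,,
,,,,,,,
,,,,,,,
,,,@>,,
,,@,,,,
,,@@,,,
,,,,,,,
,,,,,,,
[7] ,,,,,,,
,,,,,,,
,,,,,,,
,,,@@,,
,,@,v,,
,,@@,,,
,,,,,,,
,,,,,,,
[8] ,,,,,,,
,,,,,,,
,,,,,,,
,,,@@,,
,,@<@,,
,,@@,,,
,,,,,,,
,,,,,,,
[9] ,,,,,,,
,,,,,,,
,,,,,,,
,,,^@,,
,,@@@,,
,,@@,,,
,,,,,,,
,,,,,,,
[10] ,,,,,,,
,,,,,,,
,,,,,,,
,,<,@,,
,,@@@,,
,,@@,,,
,,,,,,,
,,,,,,,
[11] ,,,,,,,
,,,,,,,
,,^,,,,
,,@,@,,
,,@@@,,
,,@@,,,
,,,,,,,
,,,,,,,
[12] ,,,,,,,
,,,,,,,
,,@>,,,
,,@,@,,
,,@@@,,
,,@@,,,
,,,,,,,
,,,,,,,
[13] ,,,,,,,
,,,,,,,
,,@@,,,
,,@v@,,
,,@@@,,
,,@@,,,
,,,,,,,
,,,,,,,
[14] ,,,,,,,
,,,,,,,
,,@@,,,
,,<@@,,
,,@@@,,
,,@@,,,
,,,,,,,
,,,,,,,
[15] ,,,,,,,
,,,,,,,
,,@@,,,
,,,@@,,
,,v@@,,
,,@@,,,
,,,,,,,
,,,,,,,
[16] ,,,,,,,
,,,,,,,
,,@@,,,
,,,@@,,
,,,>@,,
,,@@,,,
,,,,,,,
,,,,,,,
[17] ,,,,,,,
,,,,,,,
,,@@,,,
,,,^@,,
,,,,@,,
,,@@,,,
,,,,,,,
,,,,,,,
[18] ,,,,,,,
,,,,,,,
,,@@,,,
,,<,@,,
,,,,@,,
,,@@,,,
,,,,,,,
,,,,,,,
[19] ,,,,,,,
,,,,,,,
,,^@,,,
,,@,@,,
,,,,@,,
,,@@,,,
,,,,,,,
,,,,,,,
[20] ,,,,,,,
,,,,,,,
,<,@,,,
,,@,@,,
,,,,@,,
,,@@,,,
,,,,,,,
,,,,,,,
[21] ,,,,,,,
,^,,,,,
,@,@,,,
,,@,@,,
,,,,@,,
,,@@,,,
,,,,,,,
,,,,,,,
[22] ,,,,,,,
,@>,,,,
,@,@,,,
,,@,@,,
,,,,@,,
,,@@,,,
,,,,,,,
,,,,,,,
[23] ,,,,,,,
,@@,,,,
,@v@,,,
,,@,@,,
,,,,@,,
,,@@,,,
,,,,,,,
,,,,,,,
[24] ,,,,,,,
,@@,,,,
,<@@,,,
,,@,@,,
,,,,@,,
,,@@,,,
,,,,,,,
,,,,,,,
[25] ,,,,,,,
,@@,,,,
,,@@,,,
,v@,@,,
,,,,@,,
,,@@,,,
,,,,,,,
,,,,,,,
[26] ,,,,,,,
,@@,,,,
,,@@,,,
<@@,@,,
,,,,@,,
,,@@,,,
,,,,,,,
,,,,,,,
[27] ,,,,,,,
,@@,,,,
^,@@,,,
@@@,@,,
,,,,@,,
,,@@,,,
,,,,,,,
,,,,,,,
[28] ,,,,,,,
,@@,,,,
@>@@,,,
@@@,@,,
,,,,@,,
,,@@,,,
,,,,,,,
,,,,,,,
[29] ,,,,,,,
,@@,,,,
@@@@,,,
@v@,@,,
,,,,@,,
,,@@,,,
,,,,,,,
,,,,,,,
[30] ,,,,,,,
,@@,,,,
@@@@,,,
@,>,@,,
,,,,@,,
,,@@,,,
,,,,,,,
,,,,,,,
[31] ,,,,,,,
,@@,,,,
@@^@,,,
@,,,@,,
,,,,@,,
,,@@,,,
,,,,,,,
,,,,,,,
[32] ,,,,,,,
,@@,,,,
@<,@,,,
@,,,@,,
,,,,@,,
,,@@,,,
,,,,,,,
,,,,,,,
[33] ,,,,,,,
,@@,,,,
@,,@,,,
@v,,@,,
,,,,@,,
,,@@,,,
,,,,,,,
,,,,,,,
[34] ,,,,,,,
,@@,,,,
@,,@,,,
<@,,@,,
,,,,@,,
,,@@,,,
,,,,,,,
,,,,,,,
[35] ,,,,,,,
,@@,,,,
@,,@,,,
,@,,@,,
v,,,@,,
,,@@,,,
,,,,,,,
,,,,,,,
[36] ,,,,,,,
,@@,,,,
@,,@,,,
,@,,@,,
@,,,@,<
,,@@,,,
,,,,,,,
,,,,,,,
[37] ,,,,,,,
,@@,,,,
@,,@,,,
,@,,@,^
@,,,@,@
,,@@,,,
,,,,,,,
,,,,,,,
[38] ,,,,,,,
,@@,,,,
@,,@,,,
>@,,@,@
@,,,@,@
,,@@,,,
,,,,,,,
,,,,,,,
[39] ,,,,,,,
,@@,,,,
@,,@,,,
@@,,@,@
v,,,@,@
,,@@,,,
,,,,,,,
,,,,,,,
[40] ,,,,,,,
,@@,,,,
@,,@,,,
@@,,@,@
,>,,@,@
,,@@,,,
,,,,,,,
,,,,,,,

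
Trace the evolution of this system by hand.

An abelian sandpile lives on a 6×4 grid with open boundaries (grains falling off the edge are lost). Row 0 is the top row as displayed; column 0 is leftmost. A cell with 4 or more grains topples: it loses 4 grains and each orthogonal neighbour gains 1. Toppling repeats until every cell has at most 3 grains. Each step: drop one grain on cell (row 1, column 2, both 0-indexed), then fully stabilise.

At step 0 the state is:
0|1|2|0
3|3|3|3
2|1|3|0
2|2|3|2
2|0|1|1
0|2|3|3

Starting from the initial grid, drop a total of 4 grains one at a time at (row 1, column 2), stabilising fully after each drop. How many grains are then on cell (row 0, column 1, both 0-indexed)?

3

t=0: 0|1|2|0
3|3|3|3
2|1|3|0
2|2|3|2
2|0|1|1
0|2|3|3
t=1: 1|2|3|1
0|1|3|0
3|3|1|2
2|3|0|3
2|0|2|1
0|2|3|3
t=2: 1|3|0|2
0|2|1|1
3|3|2|2
2|3|0|3
2|0|2|1
0|2|3|3
t=3: 1|3|0|2
0|2|2|1
3|3|2|2
2|3|0|3
2|0|2|1
0|2|3|3
t=4: 1|3|0|2
0|2|3|1
3|3|2|2
2|3|0|3
2|0|2|1
0|2|3|3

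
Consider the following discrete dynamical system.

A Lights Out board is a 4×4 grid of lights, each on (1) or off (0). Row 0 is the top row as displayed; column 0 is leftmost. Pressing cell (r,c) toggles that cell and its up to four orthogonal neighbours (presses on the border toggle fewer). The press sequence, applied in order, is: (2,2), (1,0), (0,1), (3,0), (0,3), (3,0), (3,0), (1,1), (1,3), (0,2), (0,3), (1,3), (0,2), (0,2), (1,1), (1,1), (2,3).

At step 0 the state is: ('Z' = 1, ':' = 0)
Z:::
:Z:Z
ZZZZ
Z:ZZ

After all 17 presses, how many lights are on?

k=0  Z:::
:Z:Z
ZZZZ
Z:ZZ
k=1  Z:::
:ZZZ
Z:::
Z::Z
k=2  ::::
Z:ZZ
::::
Z::Z
k=3  ZZZ:
ZZZZ
::::
Z::Z
k=4  ZZZ:
ZZZZ
Z:::
:Z:Z
k=5  ZZ:Z
ZZZ:
Z:::
:Z:Z
k=6  ZZ:Z
ZZZ:
::::
Z::Z
k=7  ZZ:Z
ZZZ:
Z:::
:Z:Z
k=8  Z::Z
::::
ZZ::
:Z:Z
k=9  Z:::
::ZZ
ZZ:Z
:Z:Z
k=10  ZZZZ
:::Z
ZZ:Z
:Z:Z
k=11  ZZ::
::::
ZZ:Z
:Z:Z
k=12  ZZ:Z
::ZZ
ZZ::
:Z:Z
k=13  Z:Z:
:::Z
ZZ::
:Z:Z
k=14  ZZ:Z
::ZZ
ZZ::
:Z:Z
k=15  Z::Z
ZZ:Z
Z:::
:Z:Z
k=16  ZZ:Z
::ZZ
ZZ::
:Z:Z
k=17  ZZ:Z
::Z:
ZZZZ
:Z::

9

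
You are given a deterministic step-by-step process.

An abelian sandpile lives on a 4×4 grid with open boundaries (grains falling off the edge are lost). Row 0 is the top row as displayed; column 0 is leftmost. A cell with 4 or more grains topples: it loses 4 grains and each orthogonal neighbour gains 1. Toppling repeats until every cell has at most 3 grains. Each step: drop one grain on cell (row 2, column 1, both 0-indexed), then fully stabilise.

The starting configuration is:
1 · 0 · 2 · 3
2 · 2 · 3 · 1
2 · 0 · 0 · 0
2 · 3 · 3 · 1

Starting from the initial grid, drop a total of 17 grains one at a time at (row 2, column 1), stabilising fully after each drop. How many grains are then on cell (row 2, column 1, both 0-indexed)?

1

gen 0: 1 · 0 · 2 · 3
2 · 2 · 3 · 1
2 · 0 · 0 · 0
2 · 3 · 3 · 1
gen 1: 1 · 0 · 2 · 3
2 · 2 · 3 · 1
2 · 1 · 0 · 0
2 · 3 · 3 · 1
gen 2: 1 · 0 · 2 · 3
2 · 2 · 3 · 1
2 · 2 · 0 · 0
2 · 3 · 3 · 1
gen 3: 1 · 0 · 2 · 3
2 · 2 · 3 · 1
2 · 3 · 0 · 0
2 · 3 · 3 · 1
gen 4: 1 · 0 · 2 · 3
2 · 3 · 3 · 1
3 · 1 · 2 · 0
3 · 1 · 0 · 2
gen 5: 1 · 0 · 2 · 3
2 · 3 · 3 · 1
3 · 2 · 2 · 0
3 · 1 · 0 · 2
gen 6: 1 · 0 · 2 · 3
2 · 3 · 3 · 1
3 · 3 · 2 · 0
3 · 1 · 0 · 2
gen 7: 2 · 1 · 3 · 3
0 · 2 · 1 · 2
2 · 3 · 0 · 1
0 · 3 · 1 · 2
gen 8: 2 · 1 · 3 · 3
0 · 3 · 1 · 2
3 · 1 · 1 · 1
1 · 0 · 2 · 2
gen 9: 2 · 1 · 3 · 3
0 · 3 · 1 · 2
3 · 2 · 1 · 1
1 · 0 · 2 · 2
gen 10: 2 · 1 · 3 · 3
0 · 3 · 1 · 2
3 · 3 · 1 · 1
1 · 0 · 2 · 2
gen 11: 2 · 2 · 3 · 3
2 · 0 · 2 · 2
0 · 2 · 2 · 1
2 · 1 · 2 · 2
gen 12: 2 · 2 · 3 · 3
2 · 0 · 2 · 2
0 · 3 · 2 · 1
2 · 1 · 2 · 2
gen 13: 2 · 2 · 3 · 3
2 · 1 · 2 · 2
1 · 0 · 3 · 1
2 · 2 · 2 · 2
gen 14: 2 · 2 · 3 · 3
2 · 1 · 2 · 2
1 · 1 · 3 · 1
2 · 2 · 2 · 2
gen 15: 2 · 2 · 3 · 3
2 · 1 · 2 · 2
1 · 2 · 3 · 1
2 · 2 · 2 · 2
gen 16: 2 · 2 · 3 · 3
2 · 1 · 2 · 2
1 · 3 · 3 · 1
2 · 2 · 2 · 2
gen 17: 2 · 2 · 3 · 3
2 · 2 · 3 · 2
2 · 1 · 0 · 2
2 · 3 · 3 · 2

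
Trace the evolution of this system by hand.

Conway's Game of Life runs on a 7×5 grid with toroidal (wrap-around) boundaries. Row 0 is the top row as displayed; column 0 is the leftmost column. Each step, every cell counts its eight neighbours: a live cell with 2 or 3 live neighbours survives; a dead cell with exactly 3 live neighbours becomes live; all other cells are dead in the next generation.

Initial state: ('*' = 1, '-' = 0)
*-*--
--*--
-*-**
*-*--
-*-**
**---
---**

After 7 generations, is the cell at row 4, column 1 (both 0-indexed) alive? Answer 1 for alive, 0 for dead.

0

gen 0: *-*--
--*--
-*-**
*-*--
-*-**
**---
---**
gen 1: -**-*
*-*-*
**-**
-----
---**
-*---
--***
gen 2: -----
-----
-***-
--*--
-----
*----
----*
gen 3: -----
--*--
-***-
-***-
-----
-----
-----
gen 4: -----
-***-
-----
-*-*-
--*--
-----
-----
gen 5: --*--
--*--
-*-*-
--*--
--*--
-----
-----
gen 6: -----
-***-
-*-*-
-***-
-----
-----
-----
gen 7: --*--
-*-*-
*---*
-*-*-
--*--
-----
-----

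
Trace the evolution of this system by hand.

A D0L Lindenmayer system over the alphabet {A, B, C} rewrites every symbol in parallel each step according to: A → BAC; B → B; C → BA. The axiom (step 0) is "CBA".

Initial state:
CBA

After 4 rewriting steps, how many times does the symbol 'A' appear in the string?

k=0  CBA
k=1  BABBAC
k=2  BBACBBBACBA
k=3  BBBACBABBBBACBABBAC
k=4  BBBBACBABBACBBBBBACBABBACBBBACBA

8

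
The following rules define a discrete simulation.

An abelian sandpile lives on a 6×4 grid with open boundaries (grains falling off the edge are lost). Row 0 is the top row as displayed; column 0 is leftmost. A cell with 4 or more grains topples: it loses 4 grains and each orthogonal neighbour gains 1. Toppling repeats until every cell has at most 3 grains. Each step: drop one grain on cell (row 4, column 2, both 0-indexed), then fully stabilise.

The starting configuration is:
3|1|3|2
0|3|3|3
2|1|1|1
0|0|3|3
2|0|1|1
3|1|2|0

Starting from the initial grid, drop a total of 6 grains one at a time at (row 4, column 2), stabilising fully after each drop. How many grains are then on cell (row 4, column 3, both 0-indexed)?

0

0) 3|1|3|2
0|3|3|3
2|1|1|1
0|0|3|3
2|0|1|1
3|1|2|0
1) 3|1|3|2
0|3|3|3
2|1|1|1
0|0|3|3
2|0|2|1
3|1|2|0
2) 3|1|3|2
0|3|3|3
2|1|1|1
0|0|3|3
2|0|3|1
3|1|2|0
3) 3|1|3|2
0|3|3|3
2|1|2|2
0|1|1|0
2|1|1|3
3|1|3|0
4) 3|1|3|2
0|3|3|3
2|1|2|2
0|1|1|0
2|1|2|3
3|1|3|0
5) 3|1|3|2
0|3|3|3
2|1|2|2
0|1|1|0
2|1|3|3
3|1|3|0
6) 3|1|3|2
0|3|3|3
2|1|2|2
0|1|2|1
2|2|2|0
3|2|0|2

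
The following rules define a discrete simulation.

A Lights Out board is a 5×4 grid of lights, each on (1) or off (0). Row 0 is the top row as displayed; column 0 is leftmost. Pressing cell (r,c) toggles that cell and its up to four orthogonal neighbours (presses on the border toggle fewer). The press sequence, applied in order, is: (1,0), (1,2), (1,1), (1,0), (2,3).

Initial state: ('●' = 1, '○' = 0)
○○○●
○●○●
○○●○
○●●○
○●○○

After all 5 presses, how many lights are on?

13

[0] ○○○●
○●○●
○○●○
○●●○
○●○○
[1] ●○○●
●○○●
●○●○
○●●○
○●○○
[2] ●○●●
●●●○
●○○○
○●●○
○●○○
[3] ●●●●
○○○○
●●○○
○●●○
○●○○
[4] ○●●●
●●○○
○●○○
○●●○
○●○○
[5] ○●●●
●●○●
○●●●
○●●●
○●○○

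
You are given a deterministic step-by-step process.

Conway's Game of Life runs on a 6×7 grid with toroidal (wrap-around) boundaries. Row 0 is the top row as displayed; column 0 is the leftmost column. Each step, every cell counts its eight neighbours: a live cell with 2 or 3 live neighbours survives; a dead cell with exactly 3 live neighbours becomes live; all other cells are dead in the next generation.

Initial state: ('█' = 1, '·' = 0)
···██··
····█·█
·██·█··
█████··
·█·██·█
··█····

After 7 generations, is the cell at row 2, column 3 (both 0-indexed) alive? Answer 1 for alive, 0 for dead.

0

k=0  ···██··
····█·█
·██·█··
█████··
·█·██·█
··█····
k=1  ···███·
··█·█··
····█··
·······
····██·
··█··█·
k=2  ··█··█·
·······
···█···
····██·
····██·
······█
k=3  ·······
·······
····█··
···█·█·
····█·█
····█·█
k=4  ·······
·······
····█··
···█·█·
···██·█
·······
k=5  ·······
·······
····█··
···█·█·
···███·
·······
k=6  ·······
·······
····█··
···█·█·
···█·█·
····█··
k=7  ·······
·······
····█··
···█·█·
···█·█·
····█··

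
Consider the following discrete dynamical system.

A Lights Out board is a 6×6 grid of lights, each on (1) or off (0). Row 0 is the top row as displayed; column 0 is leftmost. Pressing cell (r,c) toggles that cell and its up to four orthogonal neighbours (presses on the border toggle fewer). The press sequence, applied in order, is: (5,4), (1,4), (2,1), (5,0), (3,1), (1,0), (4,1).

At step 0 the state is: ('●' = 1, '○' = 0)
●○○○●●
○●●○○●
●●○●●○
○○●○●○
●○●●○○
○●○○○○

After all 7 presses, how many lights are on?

21

0) ●○○○●●
○●●○○●
●●○●●○
○○●○●○
●○●●○○
○●○○○○
1) ●○○○●●
○●●○○●
●●○●●○
○○●○●○
●○●●●○
○●○●●●
2) ●○○○○●
○●●●●○
●●○●○○
○○●○●○
●○●●●○
○●○●●●
3) ●○○○○●
○○●●●○
○○●●○○
○●●○●○
●○●●●○
○●○●●●
4) ●○○○○●
○○●●●○
○○●●○○
○●●○●○
○○●●●○
●○○●●●
5) ●○○○○●
○○●●●○
○●●●○○
●○○○●○
○●●●●○
●○○●●●
6) ○○○○○●
●●●●●○
●●●●○○
●○○○●○
○●●●●○
●○○●●●
7) ○○○○○●
●●●●●○
●●●●○○
●●○○●○
●○○●●○
●●○●●●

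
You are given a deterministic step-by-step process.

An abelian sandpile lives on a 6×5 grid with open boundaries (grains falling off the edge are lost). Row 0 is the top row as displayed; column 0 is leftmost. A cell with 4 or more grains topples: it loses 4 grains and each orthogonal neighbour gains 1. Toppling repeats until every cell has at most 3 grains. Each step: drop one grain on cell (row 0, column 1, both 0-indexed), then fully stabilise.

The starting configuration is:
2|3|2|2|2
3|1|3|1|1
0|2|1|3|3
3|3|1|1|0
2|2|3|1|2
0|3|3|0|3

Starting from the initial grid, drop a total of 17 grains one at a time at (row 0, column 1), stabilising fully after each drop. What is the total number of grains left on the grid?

[0] 2|3|2|2|2
3|1|3|1|1
0|2|1|3|3
3|3|1|1|0
2|2|3|1|2
0|3|3|0|3
[1] 3|0|3|2|2
3|2|3|1|1
0|2|1|3|3
3|3|1|1|0
2|2|3|1|2
0|3|3|0|3
[2] 3|1|3|2|2
3|2|3|1|1
0|2|1|3|3
3|3|1|1|0
2|2|3|1|2
0|3|3|0|3
[3] 3|2|3|2|2
3|2|3|1|1
0|2|1|3|3
3|3|1|1|0
2|2|3|1|2
0|3|3|0|3
[4] 3|3|3|2|2
3|2|3|1|1
0|2|1|3|3
3|3|1|1|0
2|2|3|1|2
0|3|3|0|3
[5] 1|3|1|3|2
1|1|1|2|1
1|3|2|3|3
3|3|1|1|0
2|2|3|1|2
0|3|3|0|3
[6] 2|0|2|3|2
1|2|1|2|1
1|3|2|3|3
3|3|1|1|0
2|2|3|1|2
0|3|3|0|3
[7] 2|1|2|3|2
1|2|1|2|1
1|3|2|3|3
3|3|1|1|0
2|2|3|1|2
0|3|3|0|3
[8] 2|2|2|3|2
1|2|1|2|1
1|3|2|3|3
3|3|1|1|0
2|2|3|1|2
0|3|3|0|3
[9] 2|3|2|3|2
1|2|1|2|1
1|3|2|3|3
3|3|1|1|0
2|2|3|1|2
0|3|3|0|3
[10] 3|0|3|3|2
1|3|1|2|1
1|3|2|3|3
3|3|1|1|0
2|2|3|1|2
0|3|3|0|3
[11] 3|1|3|3|2
1|3|1|2|1
1|3|2|3|3
3|3|1|1|0
2|2|3|1|2
0|3|3|0|3
[12] 3|2|3|3|2
1|3|1|2|1
1|3|2|3|3
3|3|1|1|0
2|2|3|1|2
0|3|3|0|3
[13] 3|3|3|3|2
1|3|1|2|1
1|3|2|3|3
3|3|1|1|0
2|2|3|1|2
0|3|3|0|3
[14] 0|3|1|0|3
3|1|3|3|1
3|1|3|3|3
0|1|2|1|0
3|3|3|1|2
0|3|3|0|3
[15] 1|0|2|0|3
3|2|3|3|1
3|1|3|3|3
0|1|2|1|0
3|3|3|1|2
0|3|3|0|3
[16] 1|1|2|0|3
3|2|3|3|1
3|1|3|3|3
0|1|2|1|0
3|3|3|1|2
0|3|3|0|3
[17] 1|2|2|0|3
3|2|3|3|1
3|1|3|3|3
0|1|2|1|0
3|3|3|1|2
0|3|3|0|3

58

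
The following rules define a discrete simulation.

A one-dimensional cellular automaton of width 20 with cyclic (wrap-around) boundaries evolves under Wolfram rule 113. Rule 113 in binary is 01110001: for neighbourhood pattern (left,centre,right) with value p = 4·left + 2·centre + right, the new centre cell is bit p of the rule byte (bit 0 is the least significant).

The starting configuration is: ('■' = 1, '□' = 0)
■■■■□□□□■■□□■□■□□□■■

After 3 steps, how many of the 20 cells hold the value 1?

k=0  ■■■■□□□□■■□□■□■□□□■■
k=1  □□□■■■■□□■■□□■□■■□□□
k=2  ■■□□□□■■□□■■□□■□■■■■
k=3  □■■■■□□■■□□■■□□■□□□□

9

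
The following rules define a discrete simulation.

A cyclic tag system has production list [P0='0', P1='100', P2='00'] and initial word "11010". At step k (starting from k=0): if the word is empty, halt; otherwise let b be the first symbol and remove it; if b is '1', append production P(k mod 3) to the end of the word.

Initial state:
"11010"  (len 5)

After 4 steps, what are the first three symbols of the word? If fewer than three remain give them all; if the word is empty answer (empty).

001

gen 0: "11010"  (len 5)
gen 1: "10100"  (len 5)
gen 2: "0100100"  (len 7)
gen 3: "100100"  (len 6)
gen 4: "001000"  (len 6)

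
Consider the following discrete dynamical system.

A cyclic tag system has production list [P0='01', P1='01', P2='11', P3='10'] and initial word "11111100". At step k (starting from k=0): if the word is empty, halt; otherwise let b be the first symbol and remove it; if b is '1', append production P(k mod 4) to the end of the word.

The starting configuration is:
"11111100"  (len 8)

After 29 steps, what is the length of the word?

15

0) "11111100"  (len 8)
1) "111110001"  (len 9)
2) "1111000101"  (len 10)
3) "11100010111"  (len 11)
4) "110001011110"  (len 12)
5) "1000101111001"  (len 13)
6) "00010111100101"  (len 14)
7) "0010111100101"  (len 13)
8) "010111100101"  (len 12)
9) "10111100101"  (len 11)
10) "011110010101"  (len 12)
11) "11110010101"  (len 11)
12) "111001010110"  (len 12)
13) "1100101011001"  (len 13)
14) "10010101100101"  (len 14)
15) "001010110010111"  (len 15)
16) "01010110010111"  (len 14)
17) "1010110010111"  (len 13)
18) "01011001011101"  (len 14)
19) "1011001011101"  (len 13)
20) "01100101110110"  (len 14)
21) "1100101110110"  (len 13)
22) "10010111011001"  (len 14)
23) "001011101100111"  (len 15)
24) "01011101100111"  (len 14)
25) "1011101100111"  (len 13)
26) "01110110011101"  (len 14)
27) "1110110011101"  (len 13)
28) "11011001110110"  (len 14)
29) "101100111011001"  (len 15)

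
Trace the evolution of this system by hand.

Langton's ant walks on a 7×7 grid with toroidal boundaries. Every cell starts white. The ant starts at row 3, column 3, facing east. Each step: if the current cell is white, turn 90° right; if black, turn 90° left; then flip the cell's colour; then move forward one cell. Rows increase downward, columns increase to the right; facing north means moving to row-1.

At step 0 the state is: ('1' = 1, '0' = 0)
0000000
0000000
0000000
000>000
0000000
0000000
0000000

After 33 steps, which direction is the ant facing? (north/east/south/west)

k=0  0000000
0000000
0000000
000>000
0000000
0000000
0000000
k=1  0000000
0000000
0000000
0001000
000v000
0000000
0000000
k=2  0000000
0000000
0000000
0001000
00<1000
0000000
0000000
k=3  0000000
0000000
0000000
00^1000
0011000
0000000
0000000
k=4  0000000
0000000
0000000
001>000
0011000
0000000
0000000
k=5  0000000
0000000
000^000
0010000
0011000
0000000
0000000
k=6  0000000
0000000
0001>00
0010000
0011000
0000000
0000000
k=7  0000000
0000000
0001100
0010v00
0011000
0000000
0000000
k=8  0000000
0000000
0001100
001<100
0011000
0000000
0000000
k=9  0000000
0000000
000^100
0011100
0011000
0000000
0000000
k=10  0000000
0000000
00<0100
0011100
0011000
0000000
0000000
k=11  0000000
00^0000
0010100
0011100
0011000
0000000
0000000
k=12  0000000
001>000
0010100
0011100
0011000
0000000
0000000
k=13  0000000
0011000
001v100
0011100
0011000
0000000
0000000
k=14  0000000
0011000
00<1100
0011100
0011000
0000000
0000000
k=15  0000000
0011000
0001100
00v1100
0011000
0000000
0000000
k=16  0000000
0011000
0001100
000>100
0011000
0000000
0000000
k=17  0000000
0011000
000^100
0000100
0011000
0000000
0000000
k=18  0000000
0011000
00<0100
0000100
0011000
0000000
0000000
k=19  0000000
00^1000
0010100
0000100
0011000
0000000
0000000
k=20  0000000
0<01000
0010100
0000100
0011000
0000000
0000000
k=21  0^00000
0101000
0010100
0000100
0011000
0000000
0000000
k=22  01>0000
0101000
0010100
0000100
0011000
0000000
0000000
k=23  0110000
01v1000
0010100
0000100
0011000
0000000
0000000
k=24  0110000
0<11000
0010100
0000100
0011000
0000000
0000000
k=25  0110000
0011000
0v10100
0000100
0011000
0000000
0000000
k=26  0110000
0011000
<110100
0000100
0011000
0000000
0000000
k=27  0110000
^011000
1110100
0000100
0011000
0000000
0000000
k=28  0110000
1>11000
1110100
0000100
0011000
0000000
0000000
k=29  0110000
1111000
1v10100
0000100
0011000
0000000
0000000
k=30  0110000
1111000
10>0100
0000100
0011000
0000000
0000000
k=31  0110000
11^1000
1000100
0000100
0011000
0000000
0000000
k=32  0110000
1<01000
1000100
0000100
0011000
0000000
0000000
k=33  0110000
1001000
1v00100
0000100
0011000
0000000
0000000

south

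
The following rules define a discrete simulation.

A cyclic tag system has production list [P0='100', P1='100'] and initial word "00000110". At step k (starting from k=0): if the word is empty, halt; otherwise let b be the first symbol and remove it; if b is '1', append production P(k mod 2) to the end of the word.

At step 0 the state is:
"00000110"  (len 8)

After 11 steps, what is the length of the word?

0) "00000110"  (len 8)
1) "0000110"  (len 7)
2) "000110"  (len 6)
3) "00110"  (len 5)
4) "0110"  (len 4)
5) "110"  (len 3)
6) "10100"  (len 5)
7) "0100100"  (len 7)
8) "100100"  (len 6)
9) "00100100"  (len 8)
10) "0100100"  (len 7)
11) "100100"  (len 6)

6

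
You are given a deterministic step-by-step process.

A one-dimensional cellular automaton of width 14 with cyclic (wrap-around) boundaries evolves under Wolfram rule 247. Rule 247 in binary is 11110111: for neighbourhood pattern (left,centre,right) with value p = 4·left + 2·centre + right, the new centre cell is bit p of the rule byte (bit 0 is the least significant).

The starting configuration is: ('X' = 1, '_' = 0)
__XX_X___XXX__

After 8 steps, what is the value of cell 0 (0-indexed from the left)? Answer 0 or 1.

1

0) __XX_X___XXX__
1) XX_XXXXXX_XXXX
2) XXX_XXXXXX_XXX
3) XXXX_XXXXXX_XX
4) XXXXX_XXXXXX_X
5) XXXXXX_XXXXXX_
6) _XXXXXX_XXXXXX
7) X_XXXXXX_XXXXX
8) XX_XXXXXX_XXXX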